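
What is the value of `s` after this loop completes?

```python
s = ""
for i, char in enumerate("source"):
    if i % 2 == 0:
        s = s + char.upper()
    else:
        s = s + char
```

Uppercase even positions in 'source'
`s` takes the values: "" → "S" → "So" → "SoU" → "SoUr" → "SoUrC" → "SoUrCe"

Answer: "SoUrCe"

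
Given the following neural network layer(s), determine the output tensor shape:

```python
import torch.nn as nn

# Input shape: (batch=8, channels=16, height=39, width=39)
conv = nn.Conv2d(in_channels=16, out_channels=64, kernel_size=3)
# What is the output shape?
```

Input: (8, 16, 39, 39) -> Output: (8, 64, 37, 37)

Answer: (8, 64, 37, 37)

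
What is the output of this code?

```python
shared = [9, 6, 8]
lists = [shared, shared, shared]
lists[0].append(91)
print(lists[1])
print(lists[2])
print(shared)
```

Key concept: list of same reference.
Step by step:
`shared = [9, 6, 8]` → shared = [9, 6, 8]
`lists = [shared, shared, shared]` → lists = [[9, 6, 8], [9, 6, 8], [9, 6, 8]]
`lists[0].append(91)` → shared = [9, 6, 8, 91]; lists = [[9, 6, 8, 91], [9, 6, 8, 91], [9, 6, 8, 91]]
`print(lists[1])` → prints [9, 6, 8, 91]
`print(lists[2])` → prints [9, 6, 8, 91]
`print(shared)` → prints [9, 6, 8, 91]

Answer:
[9, 6, 8, 91]
[9, 6, 8, 91]
[9, 6, 8, 91]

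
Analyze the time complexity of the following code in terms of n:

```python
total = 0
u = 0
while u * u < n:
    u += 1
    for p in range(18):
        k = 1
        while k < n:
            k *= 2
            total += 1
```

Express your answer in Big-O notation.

Each loop level contributes: √n × 1 × log n. Multiplying the contributions gives O(√n log n).

Answer: O(√n log n)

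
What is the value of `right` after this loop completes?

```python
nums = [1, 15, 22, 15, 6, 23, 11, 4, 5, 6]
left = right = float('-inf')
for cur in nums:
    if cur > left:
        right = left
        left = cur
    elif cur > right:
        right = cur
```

Second largest (with repeats) in [1, 15, 22, 15, 6, 23, 11, 4, 5, 6]
`right` takes the values: -inf → 1 → 15 → 22

Answer: 22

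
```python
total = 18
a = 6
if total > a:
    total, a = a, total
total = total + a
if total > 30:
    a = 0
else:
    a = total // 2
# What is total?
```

Trace:
`total = 18` → total = 18
`a = 6` → a = 6
`if total > a: ...` → total > a is True → total = 6; a = 18
`total = total + a` → total = 24
`if total > 30: ...` → total > 30 is False, take else branch → a = 12
So total = 24

Answer: 24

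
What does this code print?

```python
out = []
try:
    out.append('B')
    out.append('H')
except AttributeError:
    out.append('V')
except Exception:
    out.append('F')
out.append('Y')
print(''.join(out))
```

Execution trace: 'B' (try body) → 'H' (try body, no exception) → 'Y' (after the try/except). Output: BHY

Answer: BHY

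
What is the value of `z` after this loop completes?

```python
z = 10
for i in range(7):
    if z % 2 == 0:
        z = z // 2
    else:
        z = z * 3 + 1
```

Collatz-style transformation from 10
`z` takes the values: 10 → 5 → 16 → 8 → 4 → 2 → 1 → 4

Answer: 4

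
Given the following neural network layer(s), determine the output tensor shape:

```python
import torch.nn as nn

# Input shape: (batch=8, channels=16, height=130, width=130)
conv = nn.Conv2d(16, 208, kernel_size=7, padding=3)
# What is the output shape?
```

Input: (8, 16, 130, 130) -> Output: (8, 208, 130, 130)

Answer: (8, 208, 130, 130)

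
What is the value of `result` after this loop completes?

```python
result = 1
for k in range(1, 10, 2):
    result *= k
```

Product of 1, 3, 5, ... up to 9
`result` takes the values: 1 → 3 → 15 → 105 → 945

Answer: 945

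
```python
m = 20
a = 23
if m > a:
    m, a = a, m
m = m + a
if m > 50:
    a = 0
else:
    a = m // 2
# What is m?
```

Trace:
`m = 20` → m = 20
`a = 23` → a = 23
`if m > a: ...` → m > a is False → no variable changes
`m = m + a` → m = 43
`if m > 50: ...` → m > 50 is False, take else branch → a = 21
So m = 43

Answer: 43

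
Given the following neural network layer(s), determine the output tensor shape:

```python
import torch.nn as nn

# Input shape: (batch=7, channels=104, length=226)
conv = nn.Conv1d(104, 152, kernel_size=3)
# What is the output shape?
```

Input: (7, 104, 226) -> Output: (7, 152, 224)

Answer: (7, 152, 224)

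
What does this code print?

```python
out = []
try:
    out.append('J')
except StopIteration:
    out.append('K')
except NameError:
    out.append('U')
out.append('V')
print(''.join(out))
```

Execution trace: 'J' (try body, no exception) → 'V' (after the try/except). Output: JV

Answer: JV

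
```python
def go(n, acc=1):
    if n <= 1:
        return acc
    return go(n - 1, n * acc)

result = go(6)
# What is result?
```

Accumulator trace (n, acc): (6, 1) -> (5, 6) -> (4, 30) -> (3, 120) -> (2, 360) -> (1, 720) -> return 720

Answer: 720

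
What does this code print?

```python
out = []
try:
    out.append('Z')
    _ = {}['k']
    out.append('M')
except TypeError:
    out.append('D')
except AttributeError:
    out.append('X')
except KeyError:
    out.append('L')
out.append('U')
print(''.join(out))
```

Execution trace: 'Z' (try body) → 'L' (except KeyError) → 'U' (after the try/except). Output: ZLU

Answer: ZLU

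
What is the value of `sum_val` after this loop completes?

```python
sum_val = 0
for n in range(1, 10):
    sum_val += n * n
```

Sum of squares 1² to 9² = 285
`sum_val` takes the values: 0 → 1 → 5 → 14 → 30 → 55 → 91 → 140 → 204 → 285

Answer: 285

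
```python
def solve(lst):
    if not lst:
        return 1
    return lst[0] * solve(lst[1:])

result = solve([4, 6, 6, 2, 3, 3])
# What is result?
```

Product over [4, 6, 6, 2, 3, 3] = 4 * 6 * 6 * 2 * 3 * 3 = 2592

Answer: 2592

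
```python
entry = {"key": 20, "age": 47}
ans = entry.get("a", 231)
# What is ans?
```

Trace:
`entry = {"key": 20, "age": 47}` → entry = {'key': 20, 'age': 47}
`ans = entry.get("a", 231)` → ans = 231
So ans = 231

Answer: 231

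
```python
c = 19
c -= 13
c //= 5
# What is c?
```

Trace:
`c = 19` → c = 19
`c -= 13` → c = 6
`c //= 5` → c = 1
So c = 1

Answer: 1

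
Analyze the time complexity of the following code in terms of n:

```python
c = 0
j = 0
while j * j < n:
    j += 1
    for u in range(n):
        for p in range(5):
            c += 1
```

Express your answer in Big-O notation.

Each loop level contributes: √n × n × 1. Multiplying the contributions gives O(n√n).

Answer: O(n√n)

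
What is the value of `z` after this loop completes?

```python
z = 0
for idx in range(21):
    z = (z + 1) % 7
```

Increment mod 7, 21 times = 0
`z` takes the values: 0 → 1 → 2 → 3 → 4 → 5 → 6 → 0 → 1 → 2 → 3 → 4 → 5 → 6 → 0 → 1 → 2 → 3 → 4 → 5 → 6 → 0

Answer: 0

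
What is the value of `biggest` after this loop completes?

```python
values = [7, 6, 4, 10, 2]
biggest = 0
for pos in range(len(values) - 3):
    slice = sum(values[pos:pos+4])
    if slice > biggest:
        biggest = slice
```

Max sum of 4-element window in [7, 6, 4, 10, 2]
`biggest` takes the values: 0 → 27

Answer: 27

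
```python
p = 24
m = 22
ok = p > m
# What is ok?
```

Trace:
`p = 24` → p = 24
`m = 22` → m = 22
`ok = p > m` → ok = True
So ok = True

Answer: True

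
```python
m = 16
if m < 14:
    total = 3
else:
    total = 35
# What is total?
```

Trace:
`m = 16` → m = 16
`if m < 14: ...` → m < 14 is False, take else branch → total = 35
So total = 35

Answer: 35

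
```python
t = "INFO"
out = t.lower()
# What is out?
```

Trace:
`t = "INFO"` → t = 'INFO'
`out = t.lower()` → out = 'info'
So out = 'info'

Answer: 'info'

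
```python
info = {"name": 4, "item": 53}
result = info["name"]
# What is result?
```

Trace:
`info = {"name": 4, "item": 53}` → info = {'name': 4, 'item': 53}
`result = info["name"]` → result = 4
So result = 4

Answer: 4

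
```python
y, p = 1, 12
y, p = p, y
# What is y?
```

Trace:
`y, p = 1, 12` → y = 1; p = 12
`y, p = p, y` → y = 12; p = 1
So y = 12

Answer: 12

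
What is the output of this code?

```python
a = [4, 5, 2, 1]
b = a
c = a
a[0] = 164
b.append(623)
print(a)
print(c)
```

Key concept: multiple aliases.
Step by step:
`a = [4, 5, 2, 1]` → a = [4, 5, 2, 1]
`b = a` → b = [4, 5, 2, 1] (same object as a)
`c = a` → c = [4, 5, 2, 1] (same object as a, b)
`a[0] = 164` → a = [164, 5, 2, 1] (same object as b, c); b = [164, 5, 2, 1] (same object as a, c); c = [164, 5, 2, 1] (same object as a, b)
`b.append(623)` → a = [164, 5, 2, 1, 623] (same object as b, c); b = [164, 5, 2, 1, 623] (same object as a, c); c = [164, 5, 2, 1, 623] (same object as a, b)
`print(a)` → prints [164, 5, 2, 1, 623]
`print(c)` → prints [164, 5, 2, 1, 623]

Answer:
[164, 5, 2, 1, 623]
[164, 5, 2, 1, 623]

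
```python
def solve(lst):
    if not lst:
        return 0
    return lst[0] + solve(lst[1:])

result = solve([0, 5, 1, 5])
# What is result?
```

0 + 5 + 1 + 5 + 0 = 11

Answer: 11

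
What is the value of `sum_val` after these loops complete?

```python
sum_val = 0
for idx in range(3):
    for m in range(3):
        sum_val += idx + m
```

Sum of all idx+m for idx,m in 3x3
`sum_val` takes the values: 0 → 1 → 3 → 4 → 6 → 9 → 11 → 14 → 18

Answer: 18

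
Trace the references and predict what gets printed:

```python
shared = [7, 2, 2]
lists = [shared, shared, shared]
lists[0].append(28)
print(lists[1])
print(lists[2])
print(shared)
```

Key concept: list of same reference.
Step by step:
`shared = [7, 2, 2]` → shared = [7, 2, 2]
`lists = [shared, shared, shared]` → lists = [[7, 2, 2], [7, 2, 2], [7, 2, 2]]
`lists[0].append(28)` → shared = [7, 2, 2, 28]; lists = [[7, 2, 2, 28], [7, 2, 2, 28], [7, 2, 2, 28]]
`print(lists[1])` → prints [7, 2, 2, 28]
`print(lists[2])` → prints [7, 2, 2, 28]
`print(shared)` → prints [7, 2, 2, 28]

Answer:
[7, 2, 2, 28]
[7, 2, 2, 28]
[7, 2, 2, 28]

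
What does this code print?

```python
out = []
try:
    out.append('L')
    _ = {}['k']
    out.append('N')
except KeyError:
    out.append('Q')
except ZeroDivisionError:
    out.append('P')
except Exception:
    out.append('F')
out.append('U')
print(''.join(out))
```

Execution trace: 'L' (try body) → 'Q' (except KeyError) → 'U' (after the try/except). Output: LQU

Answer: LQU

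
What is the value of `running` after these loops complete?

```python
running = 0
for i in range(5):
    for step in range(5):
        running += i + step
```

Sum of all i+step for i,step in 5x5
`running` takes the values: 0 → 1 → 3 → 6 → 10 → 11 → 13 → 16 → 20 → 25 → 27 → 30 → 34 → 39 → 45 → 48 → 52 → 57 → 63 → 70 → 74 → 79 → 85 → 92 → 100

Answer: 100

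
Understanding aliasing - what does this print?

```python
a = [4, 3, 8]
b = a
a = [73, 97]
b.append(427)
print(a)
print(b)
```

Key concept: rebinding vs mutation: a is rebound to a new list, b still points at the original.
Step by step:
`a = [4, 3, 8]` → a = [4, 3, 8]
`b = a` → b = [4, 3, 8] (same object as a)
`a = [73, 97]` → a = [73, 97]
`b.append(427)` → b = [4, 3, 8, 427]
`print(a)` → prints [73, 97]
`print(b)` → prints [4, 3, 8, 427]

Answer:
[73, 97]
[4, 3, 8, 427]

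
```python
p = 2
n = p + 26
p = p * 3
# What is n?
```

Trace:
`p = 2` → p = 2
`n = p + 26` → n = 28
`p = p * 3` → p = 6
So n = 28

Answer: 28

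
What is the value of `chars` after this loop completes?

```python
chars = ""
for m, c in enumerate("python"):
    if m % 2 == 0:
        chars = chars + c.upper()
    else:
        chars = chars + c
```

Uppercase even positions in 'python'
`chars` takes the values: "" → "P" → "Py" → "PyT" → "PyTh" → "PyThO" → "PyThOn"

Answer: "PyThOn"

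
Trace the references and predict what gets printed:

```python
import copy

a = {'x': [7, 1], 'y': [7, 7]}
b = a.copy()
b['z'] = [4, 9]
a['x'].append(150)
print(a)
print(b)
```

Key concept: shallow copy of dict with mutable values.
Step by step:
`a = {'x': [7, 1], 'y': [7, 7]}` → a = {'x': [7, 1], 'y': [7, 7]}
`b = a.copy()` → b = {'x': [7, 1], 'y': [7, 7]}
`b['z'] = [4, 9]` → b = {'x': [7, 1], 'y': [7, 7], 'z': [4, 9]}
`a['x'].append(150)` → a = {'x': [7, 1, 150], 'y': [7, 7]}; b = {'x': [7, 1, 150], 'y': [7, 7], 'z': [4, 9]}
`print(a)` → prints {'x': [7, 1, 150], 'y': [7, 7]}
`print(b)` → prints {'x': [7, 1, 150], 'y': [7, 7], 'z': [4, 9]}

Answer:
{'x': [7, 1, 150], 'y': [7, 7]}
{'x': [7, 1, 150], 'y': [7, 7], 'z': [4, 9]}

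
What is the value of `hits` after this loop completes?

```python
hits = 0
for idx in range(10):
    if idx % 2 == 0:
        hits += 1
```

Count numbers divisible by 2 in range(10)
`hits` takes the values: 0 → 1 → 2 → 3 → 4 → 5

Answer: 5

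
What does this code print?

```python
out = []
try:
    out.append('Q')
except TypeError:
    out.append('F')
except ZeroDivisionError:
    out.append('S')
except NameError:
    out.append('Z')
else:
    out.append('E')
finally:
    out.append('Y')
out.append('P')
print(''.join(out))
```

Execution trace: 'Q' (try body, no exception) → 'E' (else) → 'Y' (finally) → 'P' (after the try/except). Output: QEYP

Answer: QEYP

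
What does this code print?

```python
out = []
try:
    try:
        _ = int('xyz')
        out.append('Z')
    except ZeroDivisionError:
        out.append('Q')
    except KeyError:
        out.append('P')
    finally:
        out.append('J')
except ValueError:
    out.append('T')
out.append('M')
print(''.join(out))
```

Execution trace: 'J' (finally) → 'T' (outer except ValueError) → 'M' (after the try/except). Output: JTM

Answer: JTM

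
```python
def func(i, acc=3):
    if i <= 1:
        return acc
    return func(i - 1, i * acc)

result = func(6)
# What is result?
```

Accumulator trace (n, acc): (6, 3) -> (5, 18) -> (4, 90) -> (3, 360) -> (2, 1080) -> (1, 2160) -> return 2160

Answer: 2160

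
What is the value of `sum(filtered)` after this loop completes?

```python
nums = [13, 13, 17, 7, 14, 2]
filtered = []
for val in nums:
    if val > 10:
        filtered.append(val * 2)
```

Sum of doubled values > 10
`filtered` takes the values: [] → [26] → [26, 26] → [26, 26, 34] → [26, 26, 34, 28]
So `sum(filtered)` = 114

Answer: 114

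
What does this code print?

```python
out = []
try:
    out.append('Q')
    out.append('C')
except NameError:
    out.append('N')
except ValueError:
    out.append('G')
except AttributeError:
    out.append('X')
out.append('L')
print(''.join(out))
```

Execution trace: 'Q' (try body) → 'C' (try body, no exception) → 'L' (after the try/except). Output: QCL

Answer: QCL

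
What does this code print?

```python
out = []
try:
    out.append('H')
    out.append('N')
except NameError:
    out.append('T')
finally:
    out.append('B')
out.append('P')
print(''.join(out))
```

Execution trace: 'H' (try body) → 'N' (try body, no exception) → 'B' (finally) → 'P' (after the try/except). Output: HNBP

Answer: HNBP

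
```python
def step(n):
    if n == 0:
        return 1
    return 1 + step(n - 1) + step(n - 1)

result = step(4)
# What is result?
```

step(n) = 1 + 2·step(n-1), step(0)=1. Closed form: (1+1)·2^4 - 1 = 31.

Answer: 31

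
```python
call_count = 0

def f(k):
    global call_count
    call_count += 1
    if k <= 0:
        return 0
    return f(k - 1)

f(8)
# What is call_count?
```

Linear recursion stepping by 1: 9 calls from k=8 down to ≤0.

Answer: 9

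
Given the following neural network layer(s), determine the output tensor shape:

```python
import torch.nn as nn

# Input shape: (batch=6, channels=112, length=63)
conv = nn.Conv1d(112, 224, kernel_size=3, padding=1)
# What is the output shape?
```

Input: (6, 112, 63) -> Output: (6, 224, 63)

Answer: (6, 224, 63)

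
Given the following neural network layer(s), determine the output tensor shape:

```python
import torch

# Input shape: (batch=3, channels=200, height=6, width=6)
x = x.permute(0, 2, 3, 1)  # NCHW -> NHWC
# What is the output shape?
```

Input: (3, 200, 6, 6) -> Output: (3, 6, 6, 200)

Answer: (3, 6, 6, 200)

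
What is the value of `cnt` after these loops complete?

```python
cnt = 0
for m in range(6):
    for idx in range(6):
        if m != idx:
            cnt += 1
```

6² - 6 (exclude diagonal)
`cnt` takes the values: 0 → 1 → 2 → 3 → 4 → 5 → 6 → 7 → 8 → 9 → 10 → 11 → 12 → 13 → 14 → 15 → 16 → 17 → 18 → 19 → 20 → 21 → 22 → 23 → 24 → 25 → 26 → 27 → 28 → 29 → 30

Answer: 30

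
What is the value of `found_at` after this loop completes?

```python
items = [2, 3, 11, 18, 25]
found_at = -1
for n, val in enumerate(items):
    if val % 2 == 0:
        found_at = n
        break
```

First even number index in [2, 3, 11, 18, 25]
`found_at` takes the values: -1 → 0

Answer: 0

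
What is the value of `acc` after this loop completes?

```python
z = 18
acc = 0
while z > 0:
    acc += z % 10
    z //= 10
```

Sum digits of 18
`acc` takes the values: 0 → 8 → 9

Answer: 9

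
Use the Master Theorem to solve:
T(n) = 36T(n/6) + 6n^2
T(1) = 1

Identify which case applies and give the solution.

a=36, b=6, f(n)=6n^2. log_6(36) = 2. Since c=2 = 2, Case 2 applies: T(n) = Θ(n^log_b(a) · log n) = O(n^2 log n).

Answer: O(n^2 log n) - Case 2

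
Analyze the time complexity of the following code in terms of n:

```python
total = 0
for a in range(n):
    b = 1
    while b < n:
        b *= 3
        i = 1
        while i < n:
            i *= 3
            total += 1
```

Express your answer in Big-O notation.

Each loop level contributes: n × log n × log n. Multiplying the contributions gives O(n log² n).

Answer: O(n log² n)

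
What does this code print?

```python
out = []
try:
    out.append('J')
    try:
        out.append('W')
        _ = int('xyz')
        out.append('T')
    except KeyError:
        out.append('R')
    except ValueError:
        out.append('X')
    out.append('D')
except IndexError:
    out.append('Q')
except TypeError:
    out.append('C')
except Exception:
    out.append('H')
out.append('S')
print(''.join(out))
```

Execution trace: 'J' (try body) → 'W' (inner try body) → 'X' (inner except ValueError) → 'D' (try body, no exception) → 'S' (after the try/except). Output: JWXDS

Answer: JWXDS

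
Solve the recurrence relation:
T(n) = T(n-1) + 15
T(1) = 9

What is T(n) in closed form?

Unrolling: T(n) = T(1) + 15·(n-1) = 9 + 15(n-1) = 15n - 6.

Answer: T(n) = 15n - 6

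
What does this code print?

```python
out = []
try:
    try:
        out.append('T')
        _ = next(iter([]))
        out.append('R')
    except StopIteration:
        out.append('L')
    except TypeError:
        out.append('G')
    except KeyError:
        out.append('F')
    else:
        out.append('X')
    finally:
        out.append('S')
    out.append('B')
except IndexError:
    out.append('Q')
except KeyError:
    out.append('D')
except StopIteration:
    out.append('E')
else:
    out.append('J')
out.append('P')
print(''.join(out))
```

Execution trace: 'T' (inner try body) → 'L' (inner except StopIteration) → 'S' (inner finally) → 'B' (try body, no exception) → 'J' (else) → 'P' (after the try/except). Output: TLSBJP

Answer: TLSBJP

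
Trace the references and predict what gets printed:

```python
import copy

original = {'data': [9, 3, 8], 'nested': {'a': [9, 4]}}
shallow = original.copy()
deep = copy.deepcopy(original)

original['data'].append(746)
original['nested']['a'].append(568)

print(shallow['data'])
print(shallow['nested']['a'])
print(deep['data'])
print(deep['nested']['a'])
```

Key concept: comparing shallow vs deep copy.
Step by step:
`original = {'data': [9, 3, 8], 'nested': {'a': [9, 4]}}` → original = {'data': [9, 3, 8], 'nested': {'a': [9, 4]}}
`shallow = original.copy()` → shallow = {'data': [9, 3, 8], 'nested': {'a': [9, 4]}}
`deep = copy.deepcopy(original)` → deep = {'data': [9, 3, 8], 'nested': {'a': [9, 4]}}
`original['data'].append(746)` → original = {'data': [9, 3, 8, 746], 'nested': {'a': [9, 4]}}; shallow = {'data': [9, 3, 8, 746], 'nested': {'a': [9, 4]}}
`original['nested']['a'].append(568)` → original = {'data': [9, 3, 8, 746], 'nested': {'a': [9, 4, 568]}}; shallow = {'data': [9, 3, 8, 746], 'nested': {'a': [9, 4, 568]}}
`print(shallow['data'])` → prints [9, 3, 8, 746]
`print(shallow['nested']['a'])` → prints [9, 4, 568]
`print(deep['data'])` → prints [9, 3, 8]
`print(deep['nested']['a'])` → prints [9, 4]

Answer:
[9, 3, 8, 746]
[9, 4, 568]
[9, 3, 8]
[9, 4]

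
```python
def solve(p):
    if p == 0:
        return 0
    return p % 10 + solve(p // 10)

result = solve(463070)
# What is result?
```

Sum of digits of 463070: 0 + 7 + 0 + 3 + 6 + 4 = 20

Answer: 20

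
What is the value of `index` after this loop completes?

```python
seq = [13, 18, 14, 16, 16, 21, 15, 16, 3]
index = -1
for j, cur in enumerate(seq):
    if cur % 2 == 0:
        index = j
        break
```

First even number index in [13, 18, 14, 16, 16, 21, 15, 16, 3]
`index` takes the values: -1 → 1

Answer: 1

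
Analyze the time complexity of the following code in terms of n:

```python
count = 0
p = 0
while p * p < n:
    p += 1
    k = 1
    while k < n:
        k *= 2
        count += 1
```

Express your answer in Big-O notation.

Each loop level contributes: √n × log n. Multiplying the contributions gives O(√n log n).

Answer: O(√n log n)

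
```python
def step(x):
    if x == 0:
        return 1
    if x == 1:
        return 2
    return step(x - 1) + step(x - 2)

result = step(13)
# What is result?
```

Build up from base cases: step(0)=1, step(1)=2, step(2)=3, step(3)=5, step(4)=8, step(5)=13, step(6)=21, ..., step(13)=610

Answer: 610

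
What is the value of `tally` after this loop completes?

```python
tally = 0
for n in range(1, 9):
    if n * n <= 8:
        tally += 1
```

Count numbers where n² ≤ 8
`tally` takes the values: 0 → 1 → 2

Answer: 2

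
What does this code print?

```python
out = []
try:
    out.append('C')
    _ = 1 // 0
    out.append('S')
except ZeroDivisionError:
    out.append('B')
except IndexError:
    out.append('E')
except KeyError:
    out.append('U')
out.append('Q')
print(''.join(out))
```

Execution trace: 'C' (try body) → 'B' (except ZeroDivisionError) → 'Q' (after the try/except). Output: CBQ

Answer: CBQ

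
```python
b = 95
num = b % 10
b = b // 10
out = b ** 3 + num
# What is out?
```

Trace:
`b = 95` → b = 95
`num = b % 10` → num = 5
`b = b // 10` → b = 9
`out = b ** 3 + num` → out = 734
So out = 734

Answer: 734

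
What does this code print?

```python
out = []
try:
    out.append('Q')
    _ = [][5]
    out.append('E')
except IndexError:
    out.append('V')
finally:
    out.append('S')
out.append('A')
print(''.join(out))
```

Execution trace: 'Q' (try body) → 'V' (except IndexError) → 'S' (finally) → 'A' (after the try/except). Output: QVSA

Answer: QVSA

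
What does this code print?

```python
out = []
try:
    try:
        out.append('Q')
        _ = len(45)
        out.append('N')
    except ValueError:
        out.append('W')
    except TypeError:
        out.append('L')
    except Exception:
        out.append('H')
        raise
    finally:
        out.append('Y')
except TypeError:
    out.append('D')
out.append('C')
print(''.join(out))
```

Execution trace: 'Q' (inner try body) → 'L' (inner except TypeError) → 'Y' (inner finally) → 'C' (after the try/except). Output: QLYC

Answer: QLYC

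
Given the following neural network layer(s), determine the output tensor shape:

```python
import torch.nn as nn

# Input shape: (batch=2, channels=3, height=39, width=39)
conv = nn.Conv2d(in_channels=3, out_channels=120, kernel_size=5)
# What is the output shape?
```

Input: (2, 3, 39, 39) -> Output: (2, 120, 35, 35)

Answer: (2, 120, 35, 35)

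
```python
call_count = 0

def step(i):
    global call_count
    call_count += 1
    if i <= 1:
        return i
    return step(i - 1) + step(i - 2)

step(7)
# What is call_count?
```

Calls(i) = 1 + Calls(i-1) + Calls(i-2); Calls(0)=Calls(1)=1. For i=7 this gives 41.

Answer: 41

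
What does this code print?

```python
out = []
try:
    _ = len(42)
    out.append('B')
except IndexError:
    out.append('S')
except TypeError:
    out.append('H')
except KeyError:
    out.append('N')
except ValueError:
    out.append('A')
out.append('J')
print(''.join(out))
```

Execution trace: 'H' (except TypeError) → 'J' (after the try/except). Output: HJ

Answer: HJ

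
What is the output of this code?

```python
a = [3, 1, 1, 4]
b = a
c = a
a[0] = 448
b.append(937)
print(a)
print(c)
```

Key concept: multiple aliases.
Step by step:
`a = [3, 1, 1, 4]` → a = [3, 1, 1, 4]
`b = a` → b = [3, 1, 1, 4] (same object as a)
`c = a` → c = [3, 1, 1, 4] (same object as a, b)
`a[0] = 448` → a = [448, 1, 1, 4] (same object as b, c); b = [448, 1, 1, 4] (same object as a, c); c = [448, 1, 1, 4] (same object as a, b)
`b.append(937)` → a = [448, 1, 1, 4, 937] (same object as b, c); b = [448, 1, 1, 4, 937] (same object as a, c); c = [448, 1, 1, 4, 937] (same object as a, b)
`print(a)` → prints [448, 1, 1, 4, 937]
`print(c)` → prints [448, 1, 1, 4, 937]

Answer:
[448, 1, 1, 4, 937]
[448, 1, 1, 4, 937]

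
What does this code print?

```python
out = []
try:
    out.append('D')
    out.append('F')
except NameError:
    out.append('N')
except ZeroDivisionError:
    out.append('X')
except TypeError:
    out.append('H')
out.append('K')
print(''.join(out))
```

Execution trace: 'D' (try body) → 'F' (try body, no exception) → 'K' (after the try/except). Output: DFK

Answer: DFK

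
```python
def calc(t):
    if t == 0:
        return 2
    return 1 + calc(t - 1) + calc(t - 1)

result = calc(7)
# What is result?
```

calc(t) = 1 + 2·calc(t-1), calc(0)=2. Closed form: (2+1)·2^7 - 1 = 383.

Answer: 383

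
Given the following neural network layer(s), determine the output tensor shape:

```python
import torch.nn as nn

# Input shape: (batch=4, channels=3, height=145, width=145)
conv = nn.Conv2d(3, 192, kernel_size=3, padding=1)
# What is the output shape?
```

Input: (4, 3, 145, 145) -> Output: (4, 192, 145, 145)

Answer: (4, 192, 145, 145)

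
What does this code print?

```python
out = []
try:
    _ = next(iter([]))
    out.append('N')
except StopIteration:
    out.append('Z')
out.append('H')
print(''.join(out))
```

Execution trace: 'Z' (except StopIteration) → 'H' (after the try/except). Output: ZH

Answer: ZH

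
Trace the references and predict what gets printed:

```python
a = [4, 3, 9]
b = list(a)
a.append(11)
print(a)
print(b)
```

Key concept: list() constructor creates copy.
Step by step:
`a = [4, 3, 9]` → a = [4, 3, 9]
`b = list(a)` → b = [4, 3, 9]
`a.append(11)` → a = [4, 3, 9, 11]
`print(a)` → prints [4, 3, 9, 11]
`print(b)` → prints [4, 3, 9]

Answer:
[4, 3, 9, 11]
[4, 3, 9]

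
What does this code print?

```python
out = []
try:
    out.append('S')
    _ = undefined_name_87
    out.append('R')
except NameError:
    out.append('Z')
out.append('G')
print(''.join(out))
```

Execution trace: 'S' (try body) → 'Z' (except NameError) → 'G' (after the try/except). Output: SZG

Answer: SZG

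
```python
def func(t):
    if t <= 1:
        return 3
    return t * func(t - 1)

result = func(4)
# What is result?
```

func(4) = 4 * 3 * 2 * 3 = 72

Answer: 72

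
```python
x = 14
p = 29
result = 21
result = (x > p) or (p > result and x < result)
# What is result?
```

Trace:
`x = 14` → x = 14
`p = 29` → p = 29
`result = 21` → result = 21
`result = (x > p) or (p > result and x < result)` → result = True
So result = True

Answer: True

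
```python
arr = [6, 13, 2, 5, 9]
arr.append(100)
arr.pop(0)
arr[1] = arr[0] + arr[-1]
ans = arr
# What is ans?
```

Trace:
`arr = [6, 13, 2, 5, 9]` → arr = [6, 13, 2, 5, 9]
`arr.append(100)` → arr = [6, 13, 2, 5, 9, 100]
`arr.pop(0)` → arr = [13, 2, 5, 9, 100]
`arr[1] = arr[0] + arr[-1]` → arr = [13, 113, 5, 9, 100]
`ans = arr` → ans = [13, 113, 5, 9, 100]
So ans = [13, 113, 5, 9, 100]

Answer: [13, 113, 5, 9, 100]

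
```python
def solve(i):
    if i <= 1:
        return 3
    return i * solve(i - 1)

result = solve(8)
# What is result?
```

solve(8) = 8 * 7 * 6 * 5 * 4 * 3 * 2 * 3 = 120960

Answer: 120960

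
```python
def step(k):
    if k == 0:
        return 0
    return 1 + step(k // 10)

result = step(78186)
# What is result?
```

Count of digits of 78186: 5

Answer: 5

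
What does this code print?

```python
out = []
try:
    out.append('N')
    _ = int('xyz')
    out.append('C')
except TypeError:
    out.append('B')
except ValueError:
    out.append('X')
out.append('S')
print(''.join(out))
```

Execution trace: 'N' (try body) → 'X' (except ValueError) → 'S' (after the try/except). Output: NXS

Answer: NXS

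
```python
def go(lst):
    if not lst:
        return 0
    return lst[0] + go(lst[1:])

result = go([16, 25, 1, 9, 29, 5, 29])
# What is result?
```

16 + 25 + 1 + 9 + 29 + 5 + 29 + 0 = 114

Answer: 114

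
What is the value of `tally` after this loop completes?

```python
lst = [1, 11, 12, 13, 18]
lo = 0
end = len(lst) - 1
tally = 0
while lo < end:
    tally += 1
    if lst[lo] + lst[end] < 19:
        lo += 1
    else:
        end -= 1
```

Steps to find pair summing to 19
`tally` takes the values: 0 → 1 → 2 → 3 → 4

Answer: 4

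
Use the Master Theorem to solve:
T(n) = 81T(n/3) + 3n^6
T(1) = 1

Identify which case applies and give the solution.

a=81, b=3, f(n)=3n^6. log_3(81) = 4. Since c=6 > 4 and the regularity condition holds (81(n/3)^6 = (81/3^6)n^6 with 81/3^6 < 1), Case 3 applies: T(n) = Θ(f(n)) = O(n^6).

Answer: O(n^6) - Case 3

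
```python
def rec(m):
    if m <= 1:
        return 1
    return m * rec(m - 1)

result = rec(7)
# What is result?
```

rec(7) = 7 * 6 * 5 * 4 * 3 * 2 * 1 = 5040

Answer: 5040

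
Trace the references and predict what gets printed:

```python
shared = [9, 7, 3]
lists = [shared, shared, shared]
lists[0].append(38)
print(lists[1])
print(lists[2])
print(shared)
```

Key concept: list of same reference.
Step by step:
`shared = [9, 7, 3]` → shared = [9, 7, 3]
`lists = [shared, shared, shared]` → lists = [[9, 7, 3], [9, 7, 3], [9, 7, 3]]
`lists[0].append(38)` → shared = [9, 7, 3, 38]; lists = [[9, 7, 3, 38], [9, 7, 3, 38], [9, 7, 3, 38]]
`print(lists[1])` → prints [9, 7, 3, 38]
`print(lists[2])` → prints [9, 7, 3, 38]
`print(shared)` → prints [9, 7, 3, 38]

Answer:
[9, 7, 3, 38]
[9, 7, 3, 38]
[9, 7, 3, 38]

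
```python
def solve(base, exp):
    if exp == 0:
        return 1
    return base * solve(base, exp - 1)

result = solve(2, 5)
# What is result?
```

solve(2, 5) = 2 * 2 * 2 * 2 * 2 = 32

Answer: 32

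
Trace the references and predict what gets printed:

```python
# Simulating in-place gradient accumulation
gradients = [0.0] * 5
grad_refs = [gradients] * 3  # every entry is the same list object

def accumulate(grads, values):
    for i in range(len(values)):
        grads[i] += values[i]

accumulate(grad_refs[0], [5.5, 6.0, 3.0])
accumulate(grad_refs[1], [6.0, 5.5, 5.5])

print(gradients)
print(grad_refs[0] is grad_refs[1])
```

Key concept: gradient accumulation aliasing.
Step by step:
`gradients = [0.0] * 5` → gradients = [0.0, 0.0, 0.0, 0.0, 0.0]
`grad_refs = [gradients] * 3` → grad_refs = [[0.0, 0.0, 0.0, 0.0, 0.0], [0.0, 0.0, 0.0, 0.0, 0.0], [0.0, 0.0, 0.0, 0.0, 0.0]]
`accumulate(grad_refs[0], [5.5, 6.0, 3.0])` → gradients = [5.5, 6.0, 3.0, 0.0, 0.0]; grad_refs = [[5.5, 6.0, 3.0, 0.0, 0.0], [5.5, 6.0, 3.0, 0.0, 0.0], [5.5, 6.0, 3.0, 0.0, 0.0]]
`accumulate(grad_refs[1], [6.0, 5.5, 5.5])` → gradients = [11.5, 11.5, 8.5, 0.0, 0.0]; grad_refs = [[11.5, 11.5, 8.5, 0.0, 0.0], [11.5, 11.5, 8.5, 0.0, 0.0], [11.5, 11.5, 8.5, 0.0, 0.0]]
`print(gradients)` → prints [11.5, 11.5, 8.5, 0.0, 0.0]
`print(grad_refs[0] is grad_refs[1])` → prints True

Answer:
[11.5, 11.5, 8.5, 0.0, 0.0]
True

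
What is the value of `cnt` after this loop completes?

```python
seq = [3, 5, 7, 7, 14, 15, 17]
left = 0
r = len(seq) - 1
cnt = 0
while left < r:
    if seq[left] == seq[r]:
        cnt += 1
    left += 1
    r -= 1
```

Count matching pairs from ends
`cnt` takes the values: 0

Answer: 0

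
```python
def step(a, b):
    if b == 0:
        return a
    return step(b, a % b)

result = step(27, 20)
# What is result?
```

step(27, 20) -> step(20, 7) -> step(7, 6) -> step(6, 1) -> step(1, 0) -> 1

Answer: 1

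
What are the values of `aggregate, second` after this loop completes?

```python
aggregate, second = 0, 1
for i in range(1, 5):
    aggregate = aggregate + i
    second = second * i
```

Sum and factorial of 1 to 4
`aggregate, second` takes the values: (0, 1) → (1, 1) → (3, 1) → (3, 2) → (6, 2) → (6, 6) → (10, 6) → (10, 24)

Answer: 10, 24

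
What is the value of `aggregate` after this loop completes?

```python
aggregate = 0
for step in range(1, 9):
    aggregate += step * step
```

Sum of squares 1² to 8² = 204
`aggregate` takes the values: 0 → 1 → 5 → 14 → 30 → 55 → 91 → 140 → 204

Answer: 204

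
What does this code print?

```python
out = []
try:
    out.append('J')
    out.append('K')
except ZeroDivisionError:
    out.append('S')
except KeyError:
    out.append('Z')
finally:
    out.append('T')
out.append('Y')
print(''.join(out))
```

Execution trace: 'J' (try body) → 'K' (try body, no exception) → 'T' (finally) → 'Y' (after the try/except). Output: JKTY

Answer: JKTY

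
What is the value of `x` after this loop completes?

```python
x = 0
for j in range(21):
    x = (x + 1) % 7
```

Increment mod 7, 21 times = 0
`x` takes the values: 0 → 1 → 2 → 3 → 4 → 5 → 6 → 0 → 1 → 2 → 3 → 4 → 5 → 6 → 0 → 1 → 2 → 3 → 4 → 5 → 6 → 0

Answer: 0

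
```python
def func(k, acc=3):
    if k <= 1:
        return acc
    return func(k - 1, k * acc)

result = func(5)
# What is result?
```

Accumulator trace (n, acc): (5, 3) -> (4, 15) -> (3, 60) -> (2, 180) -> (1, 360) -> return 360

Answer: 360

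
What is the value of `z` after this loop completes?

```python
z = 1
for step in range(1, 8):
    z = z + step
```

Start at 1, add 1 through 7
`z` takes the values: 1 → 2 → 4 → 7 → 11 → 16 → 22 → 29

Answer: 29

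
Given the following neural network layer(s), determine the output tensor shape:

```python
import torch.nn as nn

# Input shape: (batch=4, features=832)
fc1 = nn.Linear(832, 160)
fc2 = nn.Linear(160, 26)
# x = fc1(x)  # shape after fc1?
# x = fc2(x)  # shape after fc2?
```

Input: (4, 832) -> after fc1: (4, 160) -> Output: (4, 26)

Answer: (4, 26)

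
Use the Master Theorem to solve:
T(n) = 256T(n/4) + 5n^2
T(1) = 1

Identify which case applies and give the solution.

a=256, b=4, f(n)=5n^2. log_4(256) = 4. Since c=2 < 4, Case 1 applies: T(n) = Θ(n^log_b(a)) = O(n^4).

Answer: O(n^4) - Case 1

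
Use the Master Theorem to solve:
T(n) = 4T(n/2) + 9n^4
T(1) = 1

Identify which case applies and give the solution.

a=4, b=2, f(n)=9n^4. log_2(4) = 2. Since c=4 > 2 and the regularity condition holds (4(n/2)^4 = (4/2^4)n^4 with 4/2^4 < 1), Case 3 applies: T(n) = Θ(f(n)) = O(n^4).

Answer: O(n^4) - Case 3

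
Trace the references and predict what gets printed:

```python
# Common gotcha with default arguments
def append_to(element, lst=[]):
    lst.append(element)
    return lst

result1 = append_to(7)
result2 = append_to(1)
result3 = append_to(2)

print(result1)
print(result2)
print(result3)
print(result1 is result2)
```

Key concept: mutable default argument gotcha.
Step by step:
`result1 = append_to(7)` → result1 = [7]
`result2 = append_to(1)` → result1 = [7, 1] (same object as result2); result2 = [7, 1] (same object as result1)
`result3 = append_to(2)` → result1 = [7, 1, 2] (same object as result2, result3); result2 = [7, 1, 2] (same object as result1, result3); result3 = [7, 1, 2] (same object as result1, result2)
`print(result1)` → prints [7, 1, 2]
`print(result2)` → prints [7, 1, 2]
`print(result3)` → prints [7, 1, 2]
`print(result1 is result2)` → prints True

Answer:
[7, 1, 2]
[7, 1, 2]
[7, 1, 2]
True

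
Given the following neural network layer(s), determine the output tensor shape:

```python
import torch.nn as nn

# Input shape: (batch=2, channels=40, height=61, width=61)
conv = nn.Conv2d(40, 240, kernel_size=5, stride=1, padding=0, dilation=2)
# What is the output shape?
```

Input: (2, 40, 61, 61) -> Output: (2, 240, 53, 53)

Answer: (2, 240, 53, 53)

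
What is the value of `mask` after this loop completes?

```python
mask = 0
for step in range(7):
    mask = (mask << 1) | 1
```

Build 7 consecutive 1-bits: 0b1111111
`mask` takes the values: 0 → 1 → 3 → 7 → 15 → 31 → 63 → 127

Answer: 127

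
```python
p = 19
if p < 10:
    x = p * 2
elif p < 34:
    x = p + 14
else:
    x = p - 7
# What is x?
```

Trace:
`p = 19` → p = 19
`if p < 10: ...` → p < 10 is False, p < 34 is True → x = 33
So x = 33

Answer: 33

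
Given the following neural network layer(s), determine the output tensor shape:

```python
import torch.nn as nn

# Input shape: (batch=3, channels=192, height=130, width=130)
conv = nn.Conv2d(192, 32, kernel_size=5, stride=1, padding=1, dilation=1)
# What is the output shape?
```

Input: (3, 192, 130, 130) -> Output: (3, 32, 128, 128)

Answer: (3, 32, 128, 128)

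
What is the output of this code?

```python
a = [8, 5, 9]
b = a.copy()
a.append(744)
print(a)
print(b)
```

Key concept: list.copy() creates independent copy.
Step by step:
`a = [8, 5, 9]` → a = [8, 5, 9]
`b = a.copy()` → b = [8, 5, 9]
`a.append(744)` → a = [8, 5, 9, 744]
`print(a)` → prints [8, 5, 9, 744]
`print(b)` → prints [8, 5, 9]

Answer:
[8, 5, 9, 744]
[8, 5, 9]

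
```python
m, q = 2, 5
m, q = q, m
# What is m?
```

Trace:
`m, q = 2, 5` → m = 2; q = 5
`m, q = q, m` → m = 5; q = 2
So m = 5

Answer: 5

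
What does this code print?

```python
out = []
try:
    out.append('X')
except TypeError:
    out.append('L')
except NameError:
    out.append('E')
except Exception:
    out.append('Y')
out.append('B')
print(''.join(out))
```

Execution trace: 'X' (try body, no exception) → 'B' (after the try/except). Output: XB

Answer: XB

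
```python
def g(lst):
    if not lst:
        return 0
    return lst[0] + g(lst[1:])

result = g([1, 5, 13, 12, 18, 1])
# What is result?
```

1 + 5 + 13 + 12 + 18 + 1 + 0 = 50

Answer: 50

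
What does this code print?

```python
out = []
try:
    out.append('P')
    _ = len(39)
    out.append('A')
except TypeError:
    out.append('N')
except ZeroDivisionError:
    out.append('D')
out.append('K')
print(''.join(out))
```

Execution trace: 'P' (try body) → 'N' (except TypeError) → 'K' (after the try/except). Output: PNK

Answer: PNK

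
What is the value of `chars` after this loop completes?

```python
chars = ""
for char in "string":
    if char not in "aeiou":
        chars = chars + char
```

Remove vowels from 'string'
`chars` takes the values: "" → "s" → "st" → "str" → "strn" → "strng"

Answer: "strng"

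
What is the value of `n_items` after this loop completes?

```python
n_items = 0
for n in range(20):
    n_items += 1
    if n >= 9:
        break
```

Loop breaks when n reaches 9, n_items is 10
`n_items` takes the values: 0 → 1 → 2 → 3 → 4 → 5 → 6 → 7 → 8 → 9 → 10

Answer: 10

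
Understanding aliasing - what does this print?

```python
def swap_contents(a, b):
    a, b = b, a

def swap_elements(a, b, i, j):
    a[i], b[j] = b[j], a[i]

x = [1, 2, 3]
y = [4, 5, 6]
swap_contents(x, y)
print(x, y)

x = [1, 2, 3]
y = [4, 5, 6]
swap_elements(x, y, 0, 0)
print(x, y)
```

Key concept: parameter rebinding vs mutation.
Step by step:
`x = [1, 2, 3]` → x = [1, 2, 3]
`y = [4, 5, 6]` → y = [4, 5, 6]
`swap_contents(x, y)` → no visible change to tracked variables
`print(x, y)` → prints [1, 2, 3] [4, 5, 6]
`x = [1, 2, 3]` → x = [1, 2, 3]
`y = [4, 5, 6]` → y = [4, 5, 6]
`swap_elements(x, y, 0, 0)` → x = [4, 2, 3]; y = [1, 5, 6]
`print(x, y)` → prints [4, 2, 3] [1, 5, 6]

Answer:
[1, 2, 3] [4, 5, 6]
[4, 2, 3] [1, 5, 6]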